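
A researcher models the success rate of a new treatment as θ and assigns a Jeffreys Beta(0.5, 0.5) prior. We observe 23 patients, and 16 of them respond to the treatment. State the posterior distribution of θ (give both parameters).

Observing 16 successes and 7 failures updates Beta(0.5, 0.5) by adding the success and failure counts to the two shape parameters: α = 0.5+16 = 16.5, β = 0.5+7 = 7.5.

Posterior: Beta(16.5, 7.5)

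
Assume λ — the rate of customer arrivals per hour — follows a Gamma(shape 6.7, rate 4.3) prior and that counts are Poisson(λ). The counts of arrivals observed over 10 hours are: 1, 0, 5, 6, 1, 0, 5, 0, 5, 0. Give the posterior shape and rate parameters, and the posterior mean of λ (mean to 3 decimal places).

Total count ∑xᵢ = 23 over n = 10 hours.
Gamma is conjugate to the Poisson likelihood: posterior is Gamma(shape = 6.7+23 = 29.7, rate = 4.3+10 = 14.3).
E[λ | data] = 29.7/14.3 = 2.077.

Posterior: Gamma(shape=29.7, rate=14.3); mean ≈ 2.077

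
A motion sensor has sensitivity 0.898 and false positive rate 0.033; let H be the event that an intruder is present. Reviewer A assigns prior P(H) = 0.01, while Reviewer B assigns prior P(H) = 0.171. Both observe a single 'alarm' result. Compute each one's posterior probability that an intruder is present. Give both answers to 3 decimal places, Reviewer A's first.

The likelihood ratio for an 'alarm' result is 0.898/0.033 = 27.212.
Reviewer A: prior odds 0.01/0.99 = 0.010101; posterior odds 0.27487; posterior probability 0.216.
Reviewer B: prior odds 0.171/0.829 = 0.20627; posterior odds 5.6131; posterior probability 0.849.

Reviewer A: 0.216; Reviewer B: 0.849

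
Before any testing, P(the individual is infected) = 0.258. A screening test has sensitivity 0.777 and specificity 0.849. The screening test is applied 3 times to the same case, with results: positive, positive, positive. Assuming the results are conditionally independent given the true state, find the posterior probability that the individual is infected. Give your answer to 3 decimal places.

Let H be the event that the individual is infected; start with P(H) = 0.258. P('positive'|H) = 0.777, P('positive'|¬H) = 0.151.
Update on result 1 ('positive'): P(H) ← 0.777·0.2580 / (0.777·0.2580 + 0.151·0.7420) = 0.20047/0.31251 = 0.6415.
Update on result 2 ('positive'): P(H) ← 0.777·0.6415 / (0.777·0.6415 + 0.151·0.3585) = 0.49843/0.55256 = 0.9020.
Update on result 3 ('positive'): P(H) ← 0.777·0.9020 / (0.777·0.9020 + 0.151·0.0980) = 0.70087/0.71567 = 0.9793.

Posterior P(H) ≈ 0.979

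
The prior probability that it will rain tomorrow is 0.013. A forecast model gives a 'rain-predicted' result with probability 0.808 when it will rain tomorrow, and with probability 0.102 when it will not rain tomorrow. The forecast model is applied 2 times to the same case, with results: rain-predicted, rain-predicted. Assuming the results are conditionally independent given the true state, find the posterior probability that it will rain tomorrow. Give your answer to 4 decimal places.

Posterior P(H) ≈ 0.4525

Let H be the event that it will rain tomorrow; start with P(H) = 0.013. P('rain-predicted'|H) = 0.808, P('rain-predicted'|¬H) = 0.102.
Update on result 1 ('rain-predicted'): P(H) ← 0.808·0.0130 / (0.808·0.0130 + 0.102·0.9870) = 0.010504/0.11118 = 0.0945.
Update on result 2 ('rain-predicted'): P(H) ← 0.808·0.0945 / (0.808·0.0945 + 0.102·0.9055) = 0.076339/0.16870 = 0.4525.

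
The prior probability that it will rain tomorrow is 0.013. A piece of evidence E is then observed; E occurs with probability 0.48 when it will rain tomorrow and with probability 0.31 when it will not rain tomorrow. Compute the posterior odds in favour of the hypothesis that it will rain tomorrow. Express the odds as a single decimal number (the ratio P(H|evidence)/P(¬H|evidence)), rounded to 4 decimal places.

Posterior odds ≈ 0.0204

Prior odds = 0.013/(1−0.013) = 0.013171.
Likelihood ratio for E = 0.48/0.31 = 1.5484.
Posterior odds = prior odds × LR = 0.020394.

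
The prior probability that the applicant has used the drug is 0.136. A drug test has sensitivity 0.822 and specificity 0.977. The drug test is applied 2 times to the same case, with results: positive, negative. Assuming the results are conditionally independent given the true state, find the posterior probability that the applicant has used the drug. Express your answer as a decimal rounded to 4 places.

Posterior P(H) ≈ 0.5062

With H the event that the applicant has used the drug, the joint likelihood of the observed sequence is P(data|H) = 0.822·0.178 = 0.14632 and P(data|¬H) = 0.023·0.977 = 0.022471.
Bayes: P(H|data) = 0.136·0.14632 / (0.136·0.14632 + 0.864·0.022471) = 0.019899/0.039314 = 0.5062.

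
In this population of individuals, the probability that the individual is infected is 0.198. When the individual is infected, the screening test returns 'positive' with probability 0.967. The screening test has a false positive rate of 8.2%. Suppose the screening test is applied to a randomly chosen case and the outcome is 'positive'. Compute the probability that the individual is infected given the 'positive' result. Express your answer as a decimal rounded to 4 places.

Write H for 'the individual is infected'. Prior odds H:¬H = 0.198/0.802 = 0.24688. For the 'positive' outcome, the likelihood ratio is 0.967/0.082 = 11.793.
Posterior odds = 0.24688 × 11.793 = 2.9114, so P(H|E) = 2.9114/(1+2.9114) = 0.7443.

P(H | E) ≈ 0.7443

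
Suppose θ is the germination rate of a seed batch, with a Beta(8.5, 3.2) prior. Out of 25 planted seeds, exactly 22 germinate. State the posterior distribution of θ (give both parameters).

Posterior: Beta(30.5, 6.2)

The binomial likelihood is conjugate to the Beta prior: with 22 successes and 3 failures, the posterior is Beta(8.5+22, 3.2+3) = Beta(30.5, 6.2).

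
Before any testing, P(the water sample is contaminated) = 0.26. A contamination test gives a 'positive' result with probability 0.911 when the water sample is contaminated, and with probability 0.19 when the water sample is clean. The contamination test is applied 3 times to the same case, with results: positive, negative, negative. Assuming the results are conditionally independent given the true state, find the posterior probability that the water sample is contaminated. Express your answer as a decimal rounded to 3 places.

Posterior P(H) ≈ 0.020

Let H be the event that the water sample is contaminated; start with P(H) = 0.26. P('positive'|H) = 0.911, P('positive'|¬H) = 0.19.
Update on result 1 ('positive'): P(H) ← 0.911·0.2600 / (0.911·0.2600 + 0.19·0.7400) = 0.23686/0.37746 = 0.6275.
Update on result 2 ('negative'): P(H) ← 0.089·0.6275 / (0.089·0.6275 + 0.81·0.3725) = 0.055848/0.35757 = 0.1562.
Update on result 3 ('negative'): P(H) ← 0.089·0.1562 / (0.089·0.1562 + 0.81·0.8438) = 0.013901/0.69739 = 0.0199.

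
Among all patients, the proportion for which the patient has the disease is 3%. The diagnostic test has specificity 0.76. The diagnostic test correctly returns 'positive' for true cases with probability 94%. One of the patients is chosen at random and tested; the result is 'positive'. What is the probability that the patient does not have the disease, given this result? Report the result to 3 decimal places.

Write H for 'the patient has the disease'. Prior odds H:¬H = 0.03/0.97 = 0.030928. For the 'positive' outcome, the likelihood ratio is 0.94/0.24 = 3.9167.
Posterior odds = 0.030928 × 3.9167 = 0.12113, so P(H|E) = 0.12113/(1+0.12113) = 0.108. Then P(¬H|E) = 1 − 0.108 = 0.892.

P(¬H | E) ≈ 0.892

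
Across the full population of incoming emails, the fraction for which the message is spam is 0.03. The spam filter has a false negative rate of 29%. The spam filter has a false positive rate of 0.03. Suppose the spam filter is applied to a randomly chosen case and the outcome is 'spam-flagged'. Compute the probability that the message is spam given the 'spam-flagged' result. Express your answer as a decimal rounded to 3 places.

P(H | E) ≈ 0.423

Write H for 'the message is spam'. Prior odds H:¬H = 0.03/0.97 = 0.030928. For the 'spam-flagged' outcome, the likelihood ratio is 0.71/0.03 = 23.667.
Posterior odds = 0.030928 × 23.667 = 0.73196, so P(H|E) = 0.73196/(1+0.73196) = 0.423.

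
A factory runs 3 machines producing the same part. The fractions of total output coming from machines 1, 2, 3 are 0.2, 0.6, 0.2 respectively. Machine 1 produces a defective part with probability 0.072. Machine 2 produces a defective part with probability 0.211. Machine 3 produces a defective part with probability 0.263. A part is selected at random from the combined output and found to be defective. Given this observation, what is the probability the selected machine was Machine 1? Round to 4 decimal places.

Tabulate prior·likelihood by source: [1] prior 0.2, lik 0.072, product 0.01440; [2] prior 0.6, lik 0.211, product 0.1266; [3] prior 0.2, lik 0.263, product 0.05260.
Normalizing constant = 0.19360; the posterior for Machine 1 is its product over the sum, 0.01440/0.19360 = 0.0744.

Posterior probability ≈ 0.0744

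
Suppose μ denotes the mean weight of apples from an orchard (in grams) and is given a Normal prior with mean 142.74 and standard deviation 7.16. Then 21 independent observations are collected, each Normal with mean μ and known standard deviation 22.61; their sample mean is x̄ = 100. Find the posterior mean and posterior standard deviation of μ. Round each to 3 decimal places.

Prior precision 1/τ₀² = 1/7.16² = 0.0195063; data precision n/σ² = 21/22.61² = 0.0410788.
Posterior precision = 0.0195063 + 0.0410788 = 0.0605851, giving posterior SD = 1/√0.0605851 = 4.063.
Posterior mean = (0.0195063·142.74 + 0.0410788·100) / 0.0605851 = 113.761.

Posterior mean ≈ 113.761; posterior SD ≈ 4.063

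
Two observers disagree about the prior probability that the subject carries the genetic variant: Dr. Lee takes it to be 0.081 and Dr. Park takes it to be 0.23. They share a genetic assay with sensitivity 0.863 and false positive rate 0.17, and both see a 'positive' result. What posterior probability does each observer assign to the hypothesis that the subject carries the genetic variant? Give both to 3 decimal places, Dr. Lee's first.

The likelihood ratio for a 'positive' result is 0.863/0.17 = 5.0765.
Dr. Lee: prior odds 0.081/0.919 = 0.088139; posterior odds 0.44744; posterior probability 0.309.
Dr. Park: prior odds 0.23/0.77 = 0.29870; posterior odds 1.5163; posterior probability 0.603.

Dr. Lee: 0.309; Dr. Park: 0.603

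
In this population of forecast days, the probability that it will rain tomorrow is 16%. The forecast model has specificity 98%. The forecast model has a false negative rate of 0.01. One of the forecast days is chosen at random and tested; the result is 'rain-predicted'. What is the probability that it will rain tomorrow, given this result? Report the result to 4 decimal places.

Write H for 'it will rain tomorrow'. Prior odds H:¬H = 0.16/0.84 = 0.19048. For the 'rain-predicted' outcome, the likelihood ratio is 0.99/0.02 = 49.500.
Posterior odds = 0.19048 × 49.500 = 9.4286, so P(H|E) = 9.4286/(1+9.4286) = 0.9041.

P(H | E) ≈ 0.9041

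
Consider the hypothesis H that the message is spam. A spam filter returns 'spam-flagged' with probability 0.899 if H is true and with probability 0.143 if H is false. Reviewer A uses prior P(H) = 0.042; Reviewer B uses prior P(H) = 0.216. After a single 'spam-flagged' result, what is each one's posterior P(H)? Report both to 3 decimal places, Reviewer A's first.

The likelihood ratio for a 'spam-flagged' result is 0.899/0.143 = 6.2867.
Reviewer A: prior odds 0.042/0.958 = 0.043841; posterior odds 0.27562; posterior probability 0.216.
Reviewer B: prior odds 0.216/0.784 = 0.27551; posterior odds 1.7321; posterior probability 0.634.

Reviewer A: 0.216; Reviewer B: 0.634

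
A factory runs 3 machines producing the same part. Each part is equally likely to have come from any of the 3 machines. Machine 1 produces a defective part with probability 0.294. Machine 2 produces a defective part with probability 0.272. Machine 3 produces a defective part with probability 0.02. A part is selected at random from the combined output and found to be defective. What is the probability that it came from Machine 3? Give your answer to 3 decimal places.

Posterior probability ≈ 0.034

Tabulate prior·likelihood by source: [1] prior 0.333333, lik 0.294, product 0.09800; [2] prior 0.333333, lik 0.272, product 0.09067; [3] prior 0.333333, lik 0.02, product 0.006667.
Normalizing constant = 0.19533; the posterior for Machine 3 is its product over the sum, 0.006667/0.19533 = 0.034.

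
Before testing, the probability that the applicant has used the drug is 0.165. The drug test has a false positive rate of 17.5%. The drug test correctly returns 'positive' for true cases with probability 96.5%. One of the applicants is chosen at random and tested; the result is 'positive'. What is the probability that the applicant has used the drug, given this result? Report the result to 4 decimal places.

Write H for 'the applicant has used the drug'. Prior odds H:¬H = 0.165/0.835 = 0.19760. For the 'positive' outcome, the likelihood ratio is 0.965/0.175 = 5.5143.
Posterior odds = 0.19760 × 5.5143 = 1.0896, so P(H|E) = 1.0896/(1+1.0896) = 0.5215.

P(H | E) ≈ 0.5215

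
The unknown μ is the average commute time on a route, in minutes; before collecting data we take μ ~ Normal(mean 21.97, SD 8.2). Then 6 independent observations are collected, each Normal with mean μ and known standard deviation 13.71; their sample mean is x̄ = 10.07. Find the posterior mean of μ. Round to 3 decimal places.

With known σ, the Normal prior is conjugate. Weight on the data is w = (n/σ²)/(n/σ² + 1/τ₀²) = 0.0319210/(0.0319210+0.0148721) = 0.68217.
Posterior mean = w·x̄ + (1−w)·μ₀ = 0.68217·10.07 + 0.31783·21.97 = 13.852.

Posterior mean ≈ 13.852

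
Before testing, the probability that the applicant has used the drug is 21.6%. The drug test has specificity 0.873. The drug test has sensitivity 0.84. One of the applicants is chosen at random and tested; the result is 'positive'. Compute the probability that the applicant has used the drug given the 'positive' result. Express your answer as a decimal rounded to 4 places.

P(H | E) ≈ 0.6457

Let H be the event that the applicant has used the drug. P(H) = 0.216, so P(¬H) = 0.784. With E the 'positive' result, P(E|H) = 0.84 and P(E|¬H) = 0.127.
P(E) = 0.84·0.216 + 0.127·0.784 = 0.18144 + 0.099568 = 0.28101.
By Bayes' theorem, P(H|E) = 0.18144 / 0.28101 = 0.6457.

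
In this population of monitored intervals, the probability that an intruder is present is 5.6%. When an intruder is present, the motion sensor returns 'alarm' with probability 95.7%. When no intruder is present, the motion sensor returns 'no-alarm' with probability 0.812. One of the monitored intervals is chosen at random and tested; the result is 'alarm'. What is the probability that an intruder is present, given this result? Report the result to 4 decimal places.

Write H for 'an intruder is present'. Prior odds H:¬H = 0.056/0.944 = 0.059322. For the 'alarm' outcome, the likelihood ratio is 0.957/0.188 = 5.0904.
Posterior odds = 0.059322 × 5.0904 = 0.30197, so P(H|E) = 0.30197/(1+0.30197) = 0.2319.

P(H | E) ≈ 0.2319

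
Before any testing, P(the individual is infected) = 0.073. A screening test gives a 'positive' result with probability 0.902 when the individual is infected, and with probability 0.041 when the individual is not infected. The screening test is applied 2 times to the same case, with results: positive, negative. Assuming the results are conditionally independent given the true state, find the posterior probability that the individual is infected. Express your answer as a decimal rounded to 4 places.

With H the event that the individual is infected, the joint likelihood of the observed sequence is P(data|H) = 0.902·0.098 = 0.088396 and P(data|¬H) = 0.041·0.959 = 0.039319.
Bayes: P(H|data) = 0.073·0.088396 / (0.073·0.088396 + 0.927·0.039319) = 0.0064529/0.042902 = 0.1504.

Posterior P(H) ≈ 0.1504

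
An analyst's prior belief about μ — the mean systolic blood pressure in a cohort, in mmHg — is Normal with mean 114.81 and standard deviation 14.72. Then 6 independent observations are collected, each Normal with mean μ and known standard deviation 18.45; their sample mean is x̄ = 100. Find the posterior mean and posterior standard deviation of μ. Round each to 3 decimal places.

With known σ, the Normal prior is conjugate. Weight on the data is w = (n/σ²)/(n/σ² + 1/τ₀²) = 0.0176262/(0.0176262+0.00461513) = 0.79250.
Posterior mean = w·x̄ + (1−w)·μ₀ = 0.79250·100 + 0.20750·114.81 = 103.073. Posterior variance = 1/(0.0176262+0.00461513) = 44.9613, so SD = 6.705.

Posterior mean ≈ 103.073; posterior SD ≈ 6.705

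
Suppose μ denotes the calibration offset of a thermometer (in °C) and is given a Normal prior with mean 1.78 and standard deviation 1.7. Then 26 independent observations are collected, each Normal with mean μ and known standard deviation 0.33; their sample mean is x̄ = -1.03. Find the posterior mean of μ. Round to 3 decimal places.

Prior precision 1/τ₀² = 1/1.7² = 0.346021; data precision n/σ² = 26/0.33² = 238.751.
Posterior precision = 0.346021 + 238.751 = 239.097.
Posterior mean = (0.346021·1.78 + 238.751·-1.03) / 239.097 = -1.026.

Posterior mean ≈ -1.026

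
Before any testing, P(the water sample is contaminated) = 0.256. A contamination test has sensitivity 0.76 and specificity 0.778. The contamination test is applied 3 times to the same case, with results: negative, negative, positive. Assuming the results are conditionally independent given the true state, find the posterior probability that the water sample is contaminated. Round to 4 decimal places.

Posterior P(H) ≈ 0.1008

With H the event that the water sample is contaminated, the joint likelihood of the observed sequence is P(data|H) = 0.24·0.24·0.76 = 0.043776 and P(data|¬H) = 0.778·0.778·0.222 = 0.13437.
Bayes: P(H|data) = 0.256·0.043776 / (0.256·0.043776 + 0.744·0.13437) = 0.011207/0.11118 = 0.1008.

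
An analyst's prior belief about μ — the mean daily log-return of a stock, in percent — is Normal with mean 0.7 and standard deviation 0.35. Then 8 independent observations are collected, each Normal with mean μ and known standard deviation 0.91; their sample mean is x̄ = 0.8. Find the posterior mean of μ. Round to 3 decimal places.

Prior precision 1/τ₀² = 1/0.35² = 8.16327; data precision n/σ² = 8/0.91² = 9.66067.
Posterior precision = 8.16327 + 9.66067 = 17.8239.
Posterior mean = (8.16327·0.7 + 9.66067·0.8) / 17.8239 = 0.754.

Posterior mean ≈ 0.754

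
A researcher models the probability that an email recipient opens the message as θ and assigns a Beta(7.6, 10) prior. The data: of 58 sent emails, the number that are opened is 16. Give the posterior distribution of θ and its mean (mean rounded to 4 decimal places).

Posterior: Beta(23.6, 52); mean ≈ 0.3122

The binomial likelihood is conjugate to the Beta prior: with 16 successes and 42 failures, the posterior is Beta(7.6+16, 10+42) = Beta(23.6, 52).
Posterior mean = α/(α+β) = 23.6/75.6 = 0.3122.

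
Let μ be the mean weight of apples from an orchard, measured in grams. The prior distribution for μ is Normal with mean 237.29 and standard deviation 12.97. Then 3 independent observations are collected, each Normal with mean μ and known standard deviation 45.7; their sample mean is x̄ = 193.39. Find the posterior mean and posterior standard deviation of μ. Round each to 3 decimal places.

Posterior mean ≈ 228.746; posterior SD ≈ 11.640

Prior precision 1/τ₀² = 1/12.97² = 0.00594456; data precision n/σ² = 3/45.7² = 0.00143644.
Posterior precision = 0.00594456 + 0.00143644 = 0.00738101, giving posterior SD = 1/√0.00738101 = 11.640.
Posterior mean = (0.00594456·237.29 + 0.00143644·193.39) / 0.00738101 = 228.746.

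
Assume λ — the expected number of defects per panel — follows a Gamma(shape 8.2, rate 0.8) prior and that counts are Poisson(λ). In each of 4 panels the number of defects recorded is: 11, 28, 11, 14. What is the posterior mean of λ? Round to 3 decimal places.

Total count ∑xᵢ = 64 over n = 4 panels.
Gamma is conjugate to the Poisson likelihood: posterior is Gamma(shape = 8.2+64 = 72.2, rate = 0.8+4 = 4.8).
E[λ | data] = 72.2/4.8 = 15.042.

Posterior mean ≈ 15.042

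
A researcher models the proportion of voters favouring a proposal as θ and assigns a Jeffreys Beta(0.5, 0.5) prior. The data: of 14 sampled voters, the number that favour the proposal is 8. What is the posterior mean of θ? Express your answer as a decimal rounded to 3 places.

The binomial likelihood is conjugate to the Beta prior: with 8 successes and 6 failures, the posterior is Beta(0.5+8, 0.5+6) = Beta(8.5, 6.5).
Posterior mean = α/(α+β) = 8.5/15 = 0.567.

Posterior mean ≈ 0.567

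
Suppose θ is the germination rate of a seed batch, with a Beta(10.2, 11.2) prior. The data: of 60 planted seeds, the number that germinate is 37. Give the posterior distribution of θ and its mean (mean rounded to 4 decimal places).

Observing 37 successes and 23 failures updates Beta(10.2, 11.2) by adding the success and failure counts to the two shape parameters: α = 10.2+37 = 47.2, β = 11.2+23 = 34.2.
Posterior mean = α/(α+β) = 47.2/81.4 = 0.5799.

Posterior: Beta(47.2, 34.2); mean ≈ 0.5799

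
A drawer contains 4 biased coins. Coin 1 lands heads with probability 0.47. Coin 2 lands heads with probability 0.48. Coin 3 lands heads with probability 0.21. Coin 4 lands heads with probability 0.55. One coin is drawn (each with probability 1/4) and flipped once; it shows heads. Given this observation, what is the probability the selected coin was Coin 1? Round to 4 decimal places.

P(heads|C1) = 0.47; P(heads|C2) = 0.48; P(heads|C3) = 0.21; P(heads|C4) = 0.55.
Prior × likelihood for each source: 0.25·0.47=0.1175, 0.25·0.48=0.1200, 0.25·0.21=0.05250, 0.25·0.55=0.1375. Summing gives P(heads) = 0.42750.
P(Coin 1 | heads) = 0.1175 / 0.42750 = 0.2749.

Posterior probability ≈ 0.2749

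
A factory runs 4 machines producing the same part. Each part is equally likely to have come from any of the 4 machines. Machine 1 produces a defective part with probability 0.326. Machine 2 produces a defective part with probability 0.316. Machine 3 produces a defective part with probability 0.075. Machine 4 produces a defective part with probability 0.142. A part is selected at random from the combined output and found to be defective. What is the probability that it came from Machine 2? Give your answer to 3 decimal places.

Posterior probability ≈ 0.368

P(defective|M1) = 0.326; P(defective|M2) = 0.316; P(defective|M3) = 0.075; P(defective|M4) = 0.142.
Prior × likelihood for each source: 0.25·0.326=0.08150, 0.25·0.316=0.07900, 0.25·0.075=0.01875, 0.25·0.142=0.03550. Summing gives P(defective) = 0.21475.
P(Machine 2 | defective) = 0.07900 / 0.21475 = 0.368.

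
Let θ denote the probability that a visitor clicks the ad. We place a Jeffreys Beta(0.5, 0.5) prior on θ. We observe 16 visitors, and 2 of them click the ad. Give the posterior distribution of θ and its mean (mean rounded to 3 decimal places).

The binomial likelihood is conjugate to the Beta prior: with 2 successes and 14 failures, the posterior is Beta(0.5+2, 0.5+14) = Beta(2.5, 14.5).
E[θ | data] = 2.5/(2.5+14.5) = 0.147.

Posterior: Beta(2.5, 14.5); mean ≈ 0.147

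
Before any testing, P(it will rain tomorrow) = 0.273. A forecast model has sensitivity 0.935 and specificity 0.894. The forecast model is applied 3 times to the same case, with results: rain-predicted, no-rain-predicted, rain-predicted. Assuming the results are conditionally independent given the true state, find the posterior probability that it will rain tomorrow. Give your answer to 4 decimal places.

Posterior P(H) ≈ 0.6799

With H the event that it will rain tomorrow, the joint likelihood of the observed sequence is P(data|H) = 0.935·0.065·0.935 = 0.056825 and P(data|¬H) = 0.106·0.894·0.106 = 0.010045.
Bayes: P(H|data) = 0.273·0.056825 / (0.273·0.056825 + 0.727·0.010045) = 0.015513/0.022816 = 0.6799.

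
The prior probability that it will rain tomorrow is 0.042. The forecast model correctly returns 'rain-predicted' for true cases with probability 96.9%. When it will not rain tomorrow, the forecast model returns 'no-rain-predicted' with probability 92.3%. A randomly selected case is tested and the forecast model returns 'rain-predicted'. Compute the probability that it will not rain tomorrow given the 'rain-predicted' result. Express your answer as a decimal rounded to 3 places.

P(¬H | E) ≈ 0.644

Write H for 'it will rain tomorrow'. Prior odds H:¬H = 0.042/0.958 = 0.043841. For the 'rain-predicted' outcome, the likelihood ratio is 0.969/0.077 = 12.584.
Posterior odds = 0.043841 × 12.584 = 0.55172, so P(H|E) = 0.55172/(1+0.55172) = 0.356. Then P(¬H|E) = 1 − 0.356 = 0.644.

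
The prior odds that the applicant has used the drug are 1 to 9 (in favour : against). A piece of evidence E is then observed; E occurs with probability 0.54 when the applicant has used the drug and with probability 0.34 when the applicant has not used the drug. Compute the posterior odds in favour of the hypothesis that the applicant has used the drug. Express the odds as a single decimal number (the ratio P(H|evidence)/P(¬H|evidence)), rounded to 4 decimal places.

Prior odds = 1/9 = 0.11111. In log-odds, ln(0.11111) = -2.1972.
Add log likelihood ratio: ln(1.5882) = 0.46262.
Posterior log-odds = -1.7346, so posterior odds = exp(-1.7346) = 0.17647.

Posterior odds ≈ 0.1765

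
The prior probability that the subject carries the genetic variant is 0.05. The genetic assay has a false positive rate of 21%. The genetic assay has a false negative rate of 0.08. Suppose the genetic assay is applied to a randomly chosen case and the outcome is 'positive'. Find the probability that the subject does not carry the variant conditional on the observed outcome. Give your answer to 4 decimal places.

Let H be the event that the subject carries the genetic variant. P(H) = 0.05, so P(¬H) = 0.95. With E the 'positive' result, P(E|H) = 0.92 and P(E|¬H) = 0.21.
P(E) = 0.92·0.05 + 0.21·0.95 = 0.046000 + 0.19950 = 0.24550.
By Bayes' theorem, P(H|E) = 0.046000 / 0.24550 = 0.1874. Hence P(¬H|E) = 1 − 0.1874 = 0.8126.

P(¬H | E) ≈ 0.8126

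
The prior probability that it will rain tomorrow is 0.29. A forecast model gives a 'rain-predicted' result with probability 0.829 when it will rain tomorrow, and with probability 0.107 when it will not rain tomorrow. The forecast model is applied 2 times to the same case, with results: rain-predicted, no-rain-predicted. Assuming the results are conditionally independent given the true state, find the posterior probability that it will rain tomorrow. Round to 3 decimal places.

Let H be the event that it will rain tomorrow; start with P(H) = 0.29. P('rain-predicted'|H) = 0.829, P('rain-predicted'|¬H) = 0.107.
Update on result 1 ('rain-predicted'): P(H) ← 0.829·0.2900 / (0.829·0.2900 + 0.107·0.7100) = 0.24041/0.31638 = 0.7599.
Update on result 2 ('no-rain-predicted'): P(H) ← 0.171·0.7599 / (0.171·0.7599 + 0.893·0.2401) = 0.12994/0.34437 = 0.3773.

Posterior P(H) ≈ 0.377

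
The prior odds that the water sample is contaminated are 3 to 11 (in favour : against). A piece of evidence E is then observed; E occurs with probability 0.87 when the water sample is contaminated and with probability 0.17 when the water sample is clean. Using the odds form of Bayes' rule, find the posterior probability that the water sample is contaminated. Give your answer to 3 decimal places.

Posterior probability ≈ 0.583

Prior odds = 3/11 = 0.27273. In log-odds, ln(0.27273) = -1.2993.
Add log likelihood ratio: ln(5.1176) = 1.6327.
Posterior log-odds = 0.33341, so posterior odds = exp(0.33341) = 1.3957. Converting, P(H|E) = 1.3957/2.3957 = 0.583.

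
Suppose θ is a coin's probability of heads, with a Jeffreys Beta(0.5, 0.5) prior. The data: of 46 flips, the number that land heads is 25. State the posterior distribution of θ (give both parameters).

The binomial likelihood is conjugate to the Beta prior: with 25 successes and 21 failures, the posterior is Beta(0.5+25, 0.5+21) = Beta(25.5, 21.5).

Posterior: Beta(25.5, 21.5)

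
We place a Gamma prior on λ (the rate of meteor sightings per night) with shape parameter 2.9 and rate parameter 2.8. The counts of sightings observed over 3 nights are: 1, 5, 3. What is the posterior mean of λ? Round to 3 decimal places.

Posterior mean ≈ 2.052

Total count ∑xᵢ = 9 over n = 3 nights.
Gamma is conjugate to the Poisson likelihood: posterior is Gamma(shape = 2.9+9 = 11.9, rate = 2.8+3 = 5.8).
E[λ | data] = 11.9/5.8 = 2.052.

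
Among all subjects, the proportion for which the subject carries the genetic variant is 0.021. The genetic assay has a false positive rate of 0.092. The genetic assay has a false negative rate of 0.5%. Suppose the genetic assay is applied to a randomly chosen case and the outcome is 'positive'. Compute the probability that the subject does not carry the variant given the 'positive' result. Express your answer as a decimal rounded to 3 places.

Write H for 'the subject carries the genetic variant'. Prior odds H:¬H = 0.021/0.979 = 0.021450. For the 'positive' outcome, the likelihood ratio is 0.995/0.092 = 10.815.
Posterior odds = 0.021450 × 10.815 = 0.23199, so P(H|E) = 0.23199/(1+0.23199) = 0.188. Then P(¬H|E) = 1 − 0.188 = 0.812.

P(¬H | E) ≈ 0.812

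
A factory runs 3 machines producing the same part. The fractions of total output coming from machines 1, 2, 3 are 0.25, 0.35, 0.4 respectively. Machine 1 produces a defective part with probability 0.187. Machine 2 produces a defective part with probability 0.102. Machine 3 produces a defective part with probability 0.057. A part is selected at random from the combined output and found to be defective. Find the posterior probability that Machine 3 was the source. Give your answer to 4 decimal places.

Posterior probability ≈ 0.2166

Tabulate prior·likelihood by source: [1] prior 0.25, lik 0.187, product 0.04675; [2] prior 0.35, lik 0.102, product 0.03570; [3] prior 0.4, lik 0.057, product 0.02280.
Normalizing constant = 0.10525; the posterior for Machine 3 is its product over the sum, 0.02280/0.10525 = 0.2166.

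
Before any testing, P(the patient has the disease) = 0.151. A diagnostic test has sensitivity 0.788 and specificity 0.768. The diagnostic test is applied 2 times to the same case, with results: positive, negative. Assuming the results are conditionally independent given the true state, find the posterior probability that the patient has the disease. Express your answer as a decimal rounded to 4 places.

Posterior P(H) ≈ 0.1429

With H the event that the patient has the disease, the joint likelihood of the observed sequence is P(data|H) = 0.788·0.212 = 0.16706 and P(data|¬H) = 0.232·0.768 = 0.17818.
Bayes: P(H|data) = 0.151·0.16706 / (0.151·0.16706 + 0.849·0.17818) = 0.025225/0.17650 = 0.1429.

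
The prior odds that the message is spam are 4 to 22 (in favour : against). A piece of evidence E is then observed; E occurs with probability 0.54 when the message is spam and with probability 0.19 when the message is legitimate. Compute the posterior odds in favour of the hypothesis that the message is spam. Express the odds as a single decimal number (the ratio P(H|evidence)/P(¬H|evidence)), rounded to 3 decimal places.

Posterior odds ≈ 0.517

Prior odds = 4/22 = 0.18182. In log-odds, ln(0.18182) = -1.7047.
Add log likelihood ratio: ln(2.8421) = 1.0445.
Posterior log-odds = -0.66020, so posterior odds = exp(-0.66020) = 0.51675.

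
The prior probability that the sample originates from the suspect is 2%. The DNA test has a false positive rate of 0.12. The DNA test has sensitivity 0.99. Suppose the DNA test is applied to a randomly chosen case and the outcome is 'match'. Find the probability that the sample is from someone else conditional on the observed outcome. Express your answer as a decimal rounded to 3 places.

Write H for 'the sample originates from the suspect'. Prior odds H:¬H = 0.02/0.98 = 0.020408. For the 'match' outcome, the likelihood ratio is 0.99/0.12 = 8.2500.
Posterior odds = 0.020408 × 8.2500 = 0.16837, so P(H|E) = 0.16837/(1+0.16837) = 0.144. Then P(¬H|E) = 1 − 0.144 = 0.856.

P(¬H | E) ≈ 0.856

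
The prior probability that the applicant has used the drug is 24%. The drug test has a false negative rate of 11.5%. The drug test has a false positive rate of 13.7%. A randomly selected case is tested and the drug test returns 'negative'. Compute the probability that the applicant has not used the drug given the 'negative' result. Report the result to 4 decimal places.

P(¬H | E) ≈ 0.9596

Write H for 'the applicant has used the drug'. Prior odds H:¬H = 0.24/0.76 = 0.31579. For the 'negative' outcome, the likelihood ratio is 0.115/0.863 = 0.13326.
Posterior odds = 0.31579 × 0.13326 = 0.042081, so P(H|E) = 0.042081/(1+0.042081) = 0.0404. Then P(¬H|E) = 1 − 0.0404 = 0.9596.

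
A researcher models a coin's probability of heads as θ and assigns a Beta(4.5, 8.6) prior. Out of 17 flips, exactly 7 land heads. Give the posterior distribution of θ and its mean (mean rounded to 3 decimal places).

Posterior: Beta(11.5, 18.6); mean ≈ 0.382

The binomial likelihood is conjugate to the Beta prior: with 7 successes and 10 failures, the posterior is Beta(4.5+7, 8.6+10) = Beta(11.5, 18.6).
Posterior mean = α/(α+β) = 11.5/30.1 = 0.382.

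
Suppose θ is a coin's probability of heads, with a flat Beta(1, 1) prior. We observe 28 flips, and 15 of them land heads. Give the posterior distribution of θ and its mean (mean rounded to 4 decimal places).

Posterior: Beta(16, 14); mean ≈ 0.5333

Observing 15 successes and 13 failures updates Beta(1, 1) by adding the success and failure counts to the two shape parameters: α = 1+15 = 16, β = 1+13 = 14.
E[θ | data] = 16/(16+14) = 0.5333.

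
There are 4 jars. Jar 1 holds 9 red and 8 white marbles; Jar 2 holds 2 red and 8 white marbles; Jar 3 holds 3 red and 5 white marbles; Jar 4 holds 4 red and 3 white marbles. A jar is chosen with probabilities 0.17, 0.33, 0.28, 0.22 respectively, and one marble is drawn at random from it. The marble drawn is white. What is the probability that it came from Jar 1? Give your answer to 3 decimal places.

P(white|Jar 1) = 0.4706; P(white|Jar 2) = 0.8; P(white|Jar 3) = 0.625; P(white|Jar 4) = 0.4286.
Prior × likelihood for each source: 0.17·0.4706=0.08000, 0.33·0.8=0.2640, 0.28·0.625=0.1750, 0.22·0.4286=0.09429. Summing gives P(white) = 0.61329.
P(Jar 1 | white) = 0.08000 / 0.61329 = 0.130.

Posterior probability ≈ 0.130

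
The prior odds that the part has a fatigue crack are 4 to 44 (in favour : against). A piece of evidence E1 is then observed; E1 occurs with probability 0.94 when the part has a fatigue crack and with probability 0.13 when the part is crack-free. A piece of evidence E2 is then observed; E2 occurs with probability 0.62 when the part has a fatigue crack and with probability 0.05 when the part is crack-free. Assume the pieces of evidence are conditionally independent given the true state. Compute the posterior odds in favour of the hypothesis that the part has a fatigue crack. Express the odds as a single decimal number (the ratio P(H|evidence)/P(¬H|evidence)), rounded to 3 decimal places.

Prior odds = 4/44 = 0.090909. In log-odds, ln(0.090909) = -2.3979.
Add log likelihood ratios: ln(7.2308) + ln(12.400) = 4.4960.
Posterior log-odds = 2.0981, so posterior odds = exp(2.0981) = 8.1510.

Posterior odds ≈ 8.151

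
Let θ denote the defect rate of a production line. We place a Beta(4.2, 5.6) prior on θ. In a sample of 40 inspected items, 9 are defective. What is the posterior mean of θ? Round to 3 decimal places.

The binomial likelihood is conjugate to the Beta prior: with 9 successes and 31 failures, the posterior is Beta(4.2+9, 5.6+31) = Beta(13.2, 36.6).
Posterior mean = α/(α+β) = 13.2/49.8 = 0.265.

Posterior mean ≈ 0.265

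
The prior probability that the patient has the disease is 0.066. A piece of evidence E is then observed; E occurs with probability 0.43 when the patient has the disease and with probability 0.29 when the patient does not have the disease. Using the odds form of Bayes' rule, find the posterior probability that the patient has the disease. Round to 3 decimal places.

Prior odds = 0.066/(1−0.066) = 0.070664. In log-odds, ln(0.070664) = -2.6498.
Add log likelihood ratio: ln(1.4828) = 0.39390.
Posterior log-odds = -2.2559, so posterior odds = exp(-2.2559) = 0.10478. Converting, P(H|E) = 0.10478/1.1048 = 0.095.

Posterior probability ≈ 0.095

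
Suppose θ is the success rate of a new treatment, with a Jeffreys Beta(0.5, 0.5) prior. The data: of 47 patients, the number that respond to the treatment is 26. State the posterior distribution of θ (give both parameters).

Posterior: Beta(26.5, 21.5)

The binomial likelihood is conjugate to the Beta prior: with 26 successes and 21 failures, the posterior is Beta(0.5+26, 0.5+21) = Beta(26.5, 21.5).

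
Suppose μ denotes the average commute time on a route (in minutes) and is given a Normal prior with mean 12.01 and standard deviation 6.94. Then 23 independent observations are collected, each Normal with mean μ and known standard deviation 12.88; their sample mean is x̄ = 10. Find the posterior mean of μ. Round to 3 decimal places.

Posterior mean ≈ 10.262

Prior precision 1/τ₀² = 1/6.94² = 0.0207626; data precision n/σ² = 23/12.88² = 0.138642.
Posterior precision = 0.0207626 + 0.138642 = 0.159405.
Posterior mean = (0.0207626·12.01 + 0.138642·10) / 0.159405 = 10.262.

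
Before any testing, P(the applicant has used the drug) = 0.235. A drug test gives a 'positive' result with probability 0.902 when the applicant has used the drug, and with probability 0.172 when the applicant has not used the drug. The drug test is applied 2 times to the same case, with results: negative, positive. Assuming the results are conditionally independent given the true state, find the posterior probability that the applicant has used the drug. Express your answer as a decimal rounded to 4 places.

Let H be the event that the applicant has used the drug; start with P(H) = 0.235. P('positive'|H) = 0.902, P('positive'|¬H) = 0.172.
Update on result 1 ('negative'): P(H) ← 0.098·0.2350 / (0.098·0.2350 + 0.828·0.7650) = 0.023030/0.65645 = 0.0351.
Update on result 2 ('positive'): P(H) ← 0.902·0.0351 / (0.902·0.0351 + 0.172·0.9649) = 0.031645/0.19761 = 0.1601.

Posterior P(H) ≈ 0.1601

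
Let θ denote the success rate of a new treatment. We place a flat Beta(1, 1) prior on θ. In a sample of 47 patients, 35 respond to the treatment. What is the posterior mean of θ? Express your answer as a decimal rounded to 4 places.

Observing 35 successes and 12 failures updates Beta(1, 1) by adding the success and failure counts to the two shape parameters: α = 1+35 = 36, β = 1+12 = 13.
E[θ | data] = 36/(36+13) = 0.7347.

Posterior mean ≈ 0.7347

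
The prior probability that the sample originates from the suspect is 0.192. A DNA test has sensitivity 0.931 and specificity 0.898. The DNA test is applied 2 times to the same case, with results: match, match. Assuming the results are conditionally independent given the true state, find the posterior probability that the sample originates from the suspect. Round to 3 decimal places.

With H the event that the sample originates from the suspect, the joint likelihood of the observed sequence is P(data|H) = 0.931·0.931 = 0.86676 and P(data|¬H) = 0.102·0.102 = 0.010404.
Bayes: P(H|data) = 0.192·0.86676 / (0.192·0.86676 + 0.808·0.010404) = 0.16642/0.17482 = 0.9519.

Posterior P(H) ≈ 0.952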